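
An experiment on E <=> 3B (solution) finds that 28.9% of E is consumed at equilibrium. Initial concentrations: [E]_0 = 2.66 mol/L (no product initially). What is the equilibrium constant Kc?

Let X = conversion of E.
Concentrations: [E] = 2.66 − 2.66X; [B] = 7.98X.
At X = 0.289: [E] = 1.89, [B] = 2.31.
Kc = [B]^3 / ([E]) = 6.49 (mol/L)^2.

Kc = 6.49 (mol/L)^2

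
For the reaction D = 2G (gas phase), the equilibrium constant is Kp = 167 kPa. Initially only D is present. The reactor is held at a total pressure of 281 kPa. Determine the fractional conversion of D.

X = 0.360

Let X = conversion of D (basis 1 mol D); extent of reaction ξ = X.
Species balance: n_D = 1 − X; n_G = 2X.
n_T = Σnᵢ = 1 + X.
y_i = n_i/n_T, p_i = y_i·P. Kp = p_G^2 / (p_D).
Setting this equal to 167 kPa and taking the physical root (0 < X < 1) gives X = 0.360.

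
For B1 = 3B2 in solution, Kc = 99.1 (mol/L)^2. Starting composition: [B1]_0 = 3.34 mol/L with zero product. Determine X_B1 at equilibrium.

Let X = conversion of B1; extent ξ = 3.34·X mol/L.
Concentrations: [B1] = 3.34 − 3.34X; [B2] = 10X.
Kc = [B2]^3 / ([B1]).
Setting equal to 99.1 and solving for X on (0,1) gives X = 0.535.

X = 0.535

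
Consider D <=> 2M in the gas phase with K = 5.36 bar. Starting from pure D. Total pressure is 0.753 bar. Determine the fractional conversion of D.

X = 0.800

Let X = conversion of D (basis 1 mol D); extent of reaction ξ = X.
At extent ξ: n_D = 1 − X; n_M = 2X.
n_T = Σnᵢ = 1 + X.
y_i = n_i/n_T, p_i = y_i·P. K = p_M^2 / (p_D).
Setting this equal to 5.36 bar and taking the physical root (0 < X < 1) gives X = 0.800.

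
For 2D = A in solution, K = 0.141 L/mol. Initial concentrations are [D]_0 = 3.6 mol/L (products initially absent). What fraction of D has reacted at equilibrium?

X = 0.385

Let X = conversion of D; extent ξ = 3.6X/2 mol/L.
Concentrations: [D] = 3.6 − 3.6X; [A] = 1.8X.
K = [A] / ([D]^2).
Setting equal to 0.141 and solving for X on (0,1) gives X = 0.385.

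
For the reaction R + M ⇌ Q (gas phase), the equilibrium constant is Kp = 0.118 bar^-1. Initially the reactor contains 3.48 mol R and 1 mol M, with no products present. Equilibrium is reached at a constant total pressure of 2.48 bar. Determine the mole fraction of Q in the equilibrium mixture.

y_Q = 0.043

Basis: 1 mol M initially; let X = conversion of M. Extent ξ = X.
Moles: n_R = 3.48 − X; n_M = 1 − X; n_Q = X.
n_T = Σnᵢ = 4.48 − X.
y_i = n_i/n_T, p_i = y_i·P. Kp = p_Q / (p_R p_M).
Substituting and setting equal to 0.118 bar^-1 gives a polynomial in X; the root in (0,1) is X = 0.183.
Then n_Q = 0.183, n_T = 4.3, so y_Q = 0.043.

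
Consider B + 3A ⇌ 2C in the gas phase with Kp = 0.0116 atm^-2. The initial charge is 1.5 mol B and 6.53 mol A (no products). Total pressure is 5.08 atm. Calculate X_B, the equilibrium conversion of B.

X = 0.306

Basis: 1.5 mol B initially; let X = conversion of B. Extent ξ = 1.5X.
At extent ξ: n_B = 1.5 − 1.5X; n_A = 6.53 − 4.5X; n_C = 3X.
Total moles n_T = 8.03 − 3X.
With p_i = (n_i/n_T)P, Kp = p_C^2 / (p_B p_A^3).
This yields a degree-4 equation in X; solving on (0,1), X = 0.306.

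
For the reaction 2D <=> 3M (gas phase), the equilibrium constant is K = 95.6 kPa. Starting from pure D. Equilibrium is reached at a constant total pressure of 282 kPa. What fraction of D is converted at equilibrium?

Take 1 mol D as basis and let X be its fractional conversion, so ξ = 0.5X.
Mole table: n_D = 1 − X; n_M = 1.5X.
n_T = Σnᵢ = 1 + 0.5X.
y_i = n_i/n_T, p_i = y_i·P. K = p_M^3 / (p_D^2).
This yields a degree-3 equation in X; solving on (0,1), X = 0.364.

X = 0.364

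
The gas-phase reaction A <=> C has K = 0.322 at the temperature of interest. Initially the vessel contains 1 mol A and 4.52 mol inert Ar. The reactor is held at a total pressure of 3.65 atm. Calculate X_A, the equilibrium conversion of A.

X = 0.244

Basis: 1 mol A initially; let X = conversion of A. Extent ξ = X.
Mole table: n_A = 1 − X; n_C = X; n_I = 4.52 (inert).
Total moles n_T = 5.52 (Δν = 0, constant).
Mole fractions y_i = n_i/n_T; K = p_C / (p_A) with p_i = y_i·P.
Substituting and setting equal to 0.322 gives a polynomial in X; the root in (0,1) is X = 0.244.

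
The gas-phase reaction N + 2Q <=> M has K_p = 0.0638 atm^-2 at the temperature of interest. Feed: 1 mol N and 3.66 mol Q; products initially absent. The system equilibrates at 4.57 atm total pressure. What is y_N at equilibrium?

Take 1 mol N as basis and let X be its fractional conversion, so ξ = X.
Moles: n_N = 1 − X; n_Q = 3.66 − 2X; n_M = X.
Total moles n_T = 4.66 − 2X.
Mole fractions y_i = n_i/n_T; K_p = p_M / (p_N p_Q^2) with p_i = y_i·P.
This yields a degree-3 equation in X; solving on (0,1), X = 0.421.
Then n_N = 0.579, n_T = 3.82, so y_N = 0.152.

y_N = 0.152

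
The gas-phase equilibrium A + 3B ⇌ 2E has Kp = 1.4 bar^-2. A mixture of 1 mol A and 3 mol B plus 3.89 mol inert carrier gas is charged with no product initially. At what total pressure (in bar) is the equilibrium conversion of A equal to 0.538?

P = 5.59 bar

Basis: 1 mol A initially; let X = conversion of A. Extent ξ = X.
Moles: n_A = 1 − X; n_B = 3 − 3X; n_E = 2X; n_I = 3.89 (inert).
Total moles n_T = 7.89 − 2X.
Kp = p_E^2 / (p_A p_B^3) with p_i = (n_i/n_T)·P.
At X = 0.538: the mole-fraction product g(X) = Π y_i^ν_i = 43.7. Since Kp = g(X)·P^{-2}, P = (g/Kp)^(1/2) = (43.7/1.4)^(1/2) = 5.59 bar.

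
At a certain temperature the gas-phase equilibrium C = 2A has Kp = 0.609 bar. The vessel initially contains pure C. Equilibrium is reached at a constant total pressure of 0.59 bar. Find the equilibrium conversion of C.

Let X = conversion of C (basis 1 mol C); extent of reaction ξ = X.
Mole table: n_C = 1 − X; n_A = 2X.
n_T = Σnᵢ = 1 + X.
Mole fractions y_i = n_i/n_T; Kp = p_A^2 / (p_C) with p_i = y_i·P.
Substituting and setting equal to 0.609 bar gives a polynomial in X; the root in (0,1) is X = 0.453.

X = 0.453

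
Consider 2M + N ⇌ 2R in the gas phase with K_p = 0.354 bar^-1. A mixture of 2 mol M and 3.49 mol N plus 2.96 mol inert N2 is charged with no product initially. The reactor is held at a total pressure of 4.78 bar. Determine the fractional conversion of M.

X = 0.445

Take 2 mol M as basis and let X be its fractional conversion, so ξ = X.
Moles: n_M = 2 − 2X; n_N = 3.49 − X; n_R = 2X; n_I = 2.96 (inert).
Total moles n_T = 8.45 − X.
Mole fractions y_i = n_i/n_T; K_p = p_R^2 / (p_M^2 p_N) with p_i = y_i·P.
Setting this equal to 0.354 bar^-1 and taking the physical root (0 < X < 1) gives X = 0.445.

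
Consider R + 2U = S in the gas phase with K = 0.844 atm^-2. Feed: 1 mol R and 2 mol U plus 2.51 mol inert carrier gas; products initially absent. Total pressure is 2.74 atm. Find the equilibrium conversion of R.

X = 0.327

Basis: 1 mol R initially; let X = conversion of R. Extent ξ = X.
At extent ξ: n_R = 1 − X; n_U = 2 − 2X; n_S = X; n_I = 2.51 (inert).
Total moles n_T = 5.51 − 2X.
With p_i = (n_i/n_T)P, K = p_S / (p_R p_U^2).
This yields a degree-3 equation in X; solving on (0,1), X = 0.327.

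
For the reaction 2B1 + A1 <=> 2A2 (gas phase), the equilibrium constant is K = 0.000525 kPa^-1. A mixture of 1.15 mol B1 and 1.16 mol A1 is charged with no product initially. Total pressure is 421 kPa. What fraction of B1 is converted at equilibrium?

Take 1.15 mol B1 as basis and let X be its fractional conversion, so ξ = 0.575X.
Mole table: n_B1 = 1.15 − 1.15X; n_A1 = 1.16 − 0.575X; n_A2 = 1.15X.
n_T = Σnᵢ = 2.31 − 0.575X.
Mole fractions y_i = n_i/n_T; K = p_A2^2 / (p_B1^2 p_A1) with p_i = y_i·P.
Substituting and setting equal to 0.000525 kPa^-1 gives a polynomial in X; the root in (0,1) is X = 0.244.

X = 0.244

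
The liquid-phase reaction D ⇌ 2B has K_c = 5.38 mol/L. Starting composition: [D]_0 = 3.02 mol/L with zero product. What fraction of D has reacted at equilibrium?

X = 0.481

Let X = conversion of D; extent ξ = 3.02·X mol/L.
Concentrations: [D] = 3.02 − 3.02X; [B] = 6.04X.
K_c = [B]^2 / ([D]).
Setting equal to 5.38 and solving for X on (0,1) gives X = 0.481.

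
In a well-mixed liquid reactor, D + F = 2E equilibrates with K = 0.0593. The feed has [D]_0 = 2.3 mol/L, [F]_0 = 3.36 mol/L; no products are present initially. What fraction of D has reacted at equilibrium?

X = 0.131

Let X = conversion of D; extent ξ = 2.3·X mol/L.
Concentrations: [D] = 2.3 − 2.3X; [F] = 3.36 − 2.3X; [E] = 4.6X.
K = [E]^2 / ([D] [F]).
Equating to 0.0593: the physical root is X = 0.131.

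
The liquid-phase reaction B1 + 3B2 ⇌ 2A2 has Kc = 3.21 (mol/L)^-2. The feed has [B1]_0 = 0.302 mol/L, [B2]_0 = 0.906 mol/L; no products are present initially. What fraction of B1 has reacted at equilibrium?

Let X = conversion of B1; extent ξ = 0.302·X mol/L.
Concentrations: [B1] = 0.302 − 0.302X; [B2] = 0.906 − 0.906X; [A2] = 0.604X.
Kc = [A2]^2 / ([B1] [B2]^3).
Equating to 3.21 (mol/L)^-2: the physical root is X = 0.440.

X = 0.440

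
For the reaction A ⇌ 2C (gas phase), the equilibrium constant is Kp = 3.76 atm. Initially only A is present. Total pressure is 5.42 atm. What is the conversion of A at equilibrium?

X = 0.384

Let X = conversion of A (basis 1 mol A); extent of reaction ξ = X.
Mole table: n_A = 1 − X; n_C = 2X.
n_T = Σnᵢ = 1 + X.
y_i = n_i/n_T, p_i = y_i·P. Kp = p_C^2 / (p_A).
Substituting and setting equal to 3.76 atm gives a polynomial in X; the root in (0,1) is X = 0.384.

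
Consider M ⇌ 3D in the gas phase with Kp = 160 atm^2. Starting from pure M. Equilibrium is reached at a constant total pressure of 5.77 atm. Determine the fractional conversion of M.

X = 0.682

Basis: 1 mol M initially; let X = conversion of M. Extent ξ = X.
At extent ξ: n_M = 1 − X; n_D = 3X.
Total moles n_T = 1 + 2X.
With p_i = (n_i/n_T)P, Kp = p_D^3 / (p_M).
Equating to 160 atm^2 and solving on 0 < X < 1: X = 0.682.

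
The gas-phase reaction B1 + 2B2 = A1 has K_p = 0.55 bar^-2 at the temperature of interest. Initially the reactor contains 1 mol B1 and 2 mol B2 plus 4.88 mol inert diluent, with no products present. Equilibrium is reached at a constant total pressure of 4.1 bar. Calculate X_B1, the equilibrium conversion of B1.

X = 0.268

Take 1 mol B1 as basis and let X be its fractional conversion, so ξ = X.
Species balance: n_B1 = 1 − X; n_B2 = 2 − 2X; n_A1 = X; n_I = 4.88 (inert).
Summing: n_T = 7.88 − 2X.
Mole fractions y_i = n_i/n_T; K_p = p_A1 / (p_B1 p_B2^2) with p_i = y_i·P.
Substituting and setting equal to 0.55 bar^-2 gives a polynomial in X; the root in (0,1) is X = 0.268.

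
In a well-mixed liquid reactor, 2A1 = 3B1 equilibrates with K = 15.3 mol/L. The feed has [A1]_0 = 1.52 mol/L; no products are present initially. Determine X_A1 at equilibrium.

Let X = conversion of A1; extent ξ = 1.52X/2 mol/L.
Concentrations: [A1] = 1.52 − 1.52X; [B1] = 2.28X.
K = [B1]^3 / ([A1]^2).
Solving K = 15.3 for X ∈ (0,1): X = 0.677.

X = 0.677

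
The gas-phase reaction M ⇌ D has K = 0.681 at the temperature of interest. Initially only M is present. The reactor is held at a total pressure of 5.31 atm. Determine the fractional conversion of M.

Basis: 1 mol M initially; let X = conversion of M. Extent ξ = X.
Mole table: n_M = 1 − X; n_D = X.
Total moles n_T = 1 (Δν = 0, constant).
With p_i = (n_i/n_T)P, K = p_D / (p_M).
This yields a degree-1 equation in X; solving on (0,1), X = 0.405.

X = 0.405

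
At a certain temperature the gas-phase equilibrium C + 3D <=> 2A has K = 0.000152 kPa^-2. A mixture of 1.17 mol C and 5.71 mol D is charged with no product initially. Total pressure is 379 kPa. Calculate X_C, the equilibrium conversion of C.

Take 1.17 mol C as basis and let X be its fractional conversion, so ξ = 1.17X.
Mole table: n_C = 1.17 − 1.17X; n_D = 5.71 − 3.51X; n_A = 2.34X.
Summing: n_T = 6.88 − 2.34X.
Mole fractions y_i = n_i/n_T; K = p_A^2 / (p_C p_D^3) with p_i = y_i·P.
Equating to 0.000152 kPa^-2 and solving on 0 < X < 1: X = 0.833.

X = 0.833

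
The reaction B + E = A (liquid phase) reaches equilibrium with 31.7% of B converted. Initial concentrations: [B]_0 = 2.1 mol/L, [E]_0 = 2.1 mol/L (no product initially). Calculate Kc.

Kc = 0.324 L/mol

Let X = conversion of B.
Concentrations: [B] = 2.1 − 2.1X; [E] = 2.1 − 2.1X; [A] = 2.1X.
At X = 0.317: [B] = 1.43, [E] = 1.43, [A] = 0.666.
Kc = [A] / ([B] [E]) = 0.324 L/mol.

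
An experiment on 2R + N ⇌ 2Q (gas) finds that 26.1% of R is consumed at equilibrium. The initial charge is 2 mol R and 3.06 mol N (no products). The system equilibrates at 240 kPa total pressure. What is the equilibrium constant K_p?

K_p = 0.000891 kPa^-1

Take 2 mol R as basis and let X be its fractional conversion, so ξ = X.
Moles: n_R = 2 − 2X; n_N = 3.06 − X; n_Q = 2X.
Total moles n_T = 5.06 − X.
At X = 0.261: n_R = 1.48, n_N = 2.8, n_Q = 0.522, n_T = 4.8.
p_i = (n_i/n_T)·P. K_p = p_Q^2 / (p_R^2 p_N) = 0.000891 kPa^-1.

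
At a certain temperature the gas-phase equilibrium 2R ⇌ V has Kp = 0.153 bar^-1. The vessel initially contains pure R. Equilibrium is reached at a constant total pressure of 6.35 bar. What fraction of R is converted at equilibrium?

Take 1 mol R as basis and let X be its fractional conversion, so ξ = 0.5X.
Species balance: n_R = 1 − X; n_V = 0.5X.
Summing: n_T = 1 − 0.5X.
With p_i = (n_i/n_T)P, Kp = p_V / (p_R^2).
This yields a degree-2 equation in X; solving on (0,1), X = 0.548.

X = 0.548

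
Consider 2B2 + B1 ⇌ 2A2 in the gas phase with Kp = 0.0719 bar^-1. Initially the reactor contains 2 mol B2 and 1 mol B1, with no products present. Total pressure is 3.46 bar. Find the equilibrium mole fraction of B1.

Take 2 mol B2 as basis and let X be its fractional conversion, so ξ = X.
Mole table: n_B2 = 2 − 2X; n_B1 = 1 − X; n_A2 = 2X.
n_T = Σnᵢ = 3 − X.
With p_i = (n_i/n_T)P, Kp = p_A2^2 / (p_B2^2 p_B1).
Setting this equal to 0.0719 bar^-1 and taking the physical root (0 < X < 1) gives X = 0.210.
Then n_B1 = 0.79, n_T = 2.79, so y_B1 = 0.283.

y_B1 = 0.283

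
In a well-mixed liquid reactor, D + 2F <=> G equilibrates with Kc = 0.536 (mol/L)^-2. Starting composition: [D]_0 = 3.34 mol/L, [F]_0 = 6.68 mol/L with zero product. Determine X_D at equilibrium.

Let X = conversion of D; extent ξ = 3.34·X mol/L.
Concentrations: [D] = 3.34 − 3.34X; [F] = 6.68 − 6.68X; [G] = 3.34X.
Kc = [G] / ([D] [F]^2).
Equating to 0.536 (mol/L)^-2: the physical root is X = 0.693.

X = 0.693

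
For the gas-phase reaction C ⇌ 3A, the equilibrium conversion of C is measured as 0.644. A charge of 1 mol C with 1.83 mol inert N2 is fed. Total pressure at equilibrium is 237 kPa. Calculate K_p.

K_p = 6.71e+04 kPa^2

Let X = conversion of C (basis 1 mol C); extent of reaction ξ = X.
Moles: n_C = 1 − X; n_A = 3X; n_I = 1.83 (inert).
n_T = Σnᵢ = 2.83 + 2X.
At X = 0.644: n_C = 0.356, n_A = 1.93, n_T = 4.12.
p_i = (n_i/n_T)·P. K_p = p_A^3 / (p_C) = 6.71e+04 kPa^2.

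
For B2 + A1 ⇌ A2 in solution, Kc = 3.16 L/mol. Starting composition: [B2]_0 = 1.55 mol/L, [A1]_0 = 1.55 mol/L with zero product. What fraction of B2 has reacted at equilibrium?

Let X = conversion of B2; extent ξ = 1.55·X mol/L.
Concentrations: [B2] = 1.55 − 1.55X; [A1] = 1.55 − 1.55X; [A2] = 1.55X.
Kc = [A2] / ([B2] [A1]).
Equating to 3.16 L/mol: the physical root is X = 0.639.

X = 0.639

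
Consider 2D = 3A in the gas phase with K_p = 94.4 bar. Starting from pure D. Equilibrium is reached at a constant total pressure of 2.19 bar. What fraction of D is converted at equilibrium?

X = 0.824

Basis: 1 mol D initially; let X = conversion of D. Extent ξ = 0.5X.
Moles: n_D = 1 − X; n_A = 1.5X.
Total moles n_T = 1 + 0.5X.
y_i = n_i/n_T, p_i = y_i·P. K_p = p_A^3 / (p_D^2).
Equating to 94.4 bar and solving on 0 < X < 1: X = 0.824.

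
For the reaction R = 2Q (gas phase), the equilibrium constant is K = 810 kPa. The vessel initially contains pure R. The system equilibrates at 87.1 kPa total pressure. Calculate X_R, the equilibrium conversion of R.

X = 0.836

Let X = conversion of R (basis 1 mol R); extent of reaction ξ = X.
Mole table: n_R = 1 − X; n_Q = 2X.
Total moles n_T = 1 + X.
With p_i = (n_i/n_T)P, K = p_Q^2 / (p_R).
Equating to 810 kPa and solving on 0 < X < 1: X = 0.836.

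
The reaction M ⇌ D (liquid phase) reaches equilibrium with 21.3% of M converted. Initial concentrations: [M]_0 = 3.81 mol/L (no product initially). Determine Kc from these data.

Let X = conversion of M.
Concentrations: [M] = 3.81 − 3.81X; [D] = 3.81X.
At X = 0.213: [M] = 3, [D] = 0.812.
Kc = [D] / ([M]) = 0.271.

Kc = 0.271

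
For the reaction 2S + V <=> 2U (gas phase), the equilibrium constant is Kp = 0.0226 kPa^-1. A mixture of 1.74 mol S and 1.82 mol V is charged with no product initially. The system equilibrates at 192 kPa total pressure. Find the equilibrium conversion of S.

Basis: 1.74 mol S initially; let X = conversion of S. Extent ξ = 0.87X.
Moles: n_S = 1.74 − 1.74X; n_V = 1.82 − 0.87X; n_U = 1.74X.
n_T = Σnᵢ = 3.56 − 0.87X.
Mole fractions y_i = n_i/n_T; Kp = p_U^2 / (p_S^2 p_V) with p_i = y_i·P.
This yields a degree-3 equation in X; solving on (0,1), X = 0.578.

X = 0.578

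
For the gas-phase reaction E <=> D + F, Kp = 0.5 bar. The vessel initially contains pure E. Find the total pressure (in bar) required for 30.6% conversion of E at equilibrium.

Basis: 1 mol E initially; let X = conversion of E. Extent ξ = X.
Species balance: n_E = 1 − X; n_D = X; n_F = X.
Summing: n_T = 1 + X.
Kp = p_D p_F / (p_E) with p_i = (n_i/n_T)·P.
At X = 0.306: the mole-fraction product g(X) = Π y_i^ν_i = 0.1033. Since Kp = g(X)·P^{1}, P = (Kp/g)^(1/1) = (0.5/0.1033)^(1/1) = 4.84 bar.

P = 4.84 bar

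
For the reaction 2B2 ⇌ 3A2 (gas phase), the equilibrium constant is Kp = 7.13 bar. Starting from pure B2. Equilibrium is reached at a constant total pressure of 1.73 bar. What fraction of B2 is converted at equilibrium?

Basis: 1 mol B2 initially; let X = conversion of B2. Extent ξ = 0.5X.
Moles: n_B2 = 1 − X; n_A2 = 1.5X.
Summing: n_T = 1 + 0.5X.
With p_i = (n_i/n_T)P, Kp = p_A2^3 / (p_B2^2).
Substituting and setting equal to 7.13 bar gives a polynomial in X; the root in (0,1) is X = 0.617.

X = 0.617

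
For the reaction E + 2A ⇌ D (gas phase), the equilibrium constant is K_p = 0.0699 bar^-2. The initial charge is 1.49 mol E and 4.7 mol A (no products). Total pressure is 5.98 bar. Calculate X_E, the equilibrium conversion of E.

Let X = conversion of E (basis 1.49 mol E); extent of reaction ξ = 1.49X.
Species balance: n_E = 1.49 − 1.49X; n_A = 4.7 − 2.98X; n_D = 1.49X.
Total moles n_T = 6.19 − 2.98X.
With p_i = (n_i/n_T)P, K_p = p_D / (p_E p_A^2).
Equating to 0.0699 bar^-2 and solving on 0 < X < 1: X = 0.533.

X = 0.533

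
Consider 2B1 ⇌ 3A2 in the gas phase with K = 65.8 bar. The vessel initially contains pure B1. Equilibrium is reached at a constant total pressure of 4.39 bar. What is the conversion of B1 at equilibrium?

X = 0.741

Let X = conversion of B1 (basis 1 mol B1); extent of reaction ξ = 0.5X.
At extent ξ: n_B1 = 1 − X; n_A2 = 1.5X.
n_T = Σnᵢ = 1 + 0.5X.
Mole fractions y_i = n_i/n_T; K = p_A2^3 / (p_B1^2) with p_i = y_i·P.
Equating to 65.8 bar and solving on 0 < X < 1: X = 0.741.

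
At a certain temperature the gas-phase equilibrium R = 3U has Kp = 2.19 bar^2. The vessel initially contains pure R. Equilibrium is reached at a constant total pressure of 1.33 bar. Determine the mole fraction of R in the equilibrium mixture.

Basis: 1 mol R initially; let X = conversion of R. Extent ξ = X.
At extent ξ: n_R = 1 − X; n_U = 3X.
n_T = Σnᵢ = 1 + 2X.
y_i = n_i/n_T, p_i = y_i·P. Kp = p_U^3 / (p_R).
Setting this equal to 2.19 bar^2 and taking the physical root (0 < X < 1) gives X = 0.450.
Then n_R = 0.55, n_T = 1.9, so y_R = 0.290.

y_R = 0.290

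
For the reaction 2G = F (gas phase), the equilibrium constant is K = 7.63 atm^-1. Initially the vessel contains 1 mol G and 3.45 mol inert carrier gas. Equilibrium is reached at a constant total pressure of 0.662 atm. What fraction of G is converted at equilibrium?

Take 1 mol G as basis and let X be its fractional conversion, so ξ = 0.5X.
Mole table: n_G = 1 − X; n_F = 0.5X; n_I = 3.45 (inert).
n_T = Σnᵢ = 4.45 − 0.5X.
y_i = n_i/n_T, p_i = y_i·P. K = p_F / (p_G^2).
Setting this equal to 7.63 atm^-1 and taking the physical root (0 < X < 1) gives X = 0.531.

X = 0.531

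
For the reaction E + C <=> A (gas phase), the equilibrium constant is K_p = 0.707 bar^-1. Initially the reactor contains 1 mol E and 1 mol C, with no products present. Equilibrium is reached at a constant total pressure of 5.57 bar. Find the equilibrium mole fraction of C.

Basis: 1 mol E initially; let X = conversion of E. Extent ξ = X.
Mole table: n_E = 1 − X; n_C = 1 − X; n_A = X.
n_T = Σnᵢ = 2 − X.
Mole fractions y_i = n_i/n_T; K_p = p_A / (p_E p_C) with p_i = y_i·P.
Setting this equal to 0.707 bar^-1 and taking the physical root (0 < X < 1) gives X = 0.550.
Then n_C = 0.45, n_T = 1.45, so y_C = 0.310.

y_C = 0.310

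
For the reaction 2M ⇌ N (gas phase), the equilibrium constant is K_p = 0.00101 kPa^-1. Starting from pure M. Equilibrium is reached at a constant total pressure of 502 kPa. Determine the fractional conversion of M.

Take 1 mol M as basis and let X be its fractional conversion, so ξ = 0.5X.
Mole table: n_M = 1 − X; n_N = 0.5X.
n_T = Σnᵢ = 1 − 0.5X.
With p_i = (n_i/n_T)P, K_p = p_N / (p_M^2).
Setting this equal to 0.00101 kPa^-1 and taking the physical root (0 < X < 1) gives X = 0.425.

X = 0.425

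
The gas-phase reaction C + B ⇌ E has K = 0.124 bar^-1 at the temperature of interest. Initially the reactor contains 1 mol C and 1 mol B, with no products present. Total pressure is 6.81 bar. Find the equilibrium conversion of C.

Take 1 mol C as basis and let X be its fractional conversion, so ξ = X.
Moles: n_C = 1 − X; n_B = 1 − X; n_E = X.
Summing: n_T = 2 − X.
With p_i = (n_i/n_T)P, K = p_E / (p_C p_B).
Equating to 0.124 bar^-1 and solving on 0 < X < 1: X = 0.264.

X = 0.264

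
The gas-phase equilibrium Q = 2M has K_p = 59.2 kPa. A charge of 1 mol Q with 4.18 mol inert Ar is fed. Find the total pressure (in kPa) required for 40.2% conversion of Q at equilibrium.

P = 306 kPa

Let X = conversion of Q (basis 1 mol Q); extent of reaction ξ = X.
At extent ξ: n_Q = 1 − X; n_M = 2X; n_I = 4.18 (inert).
n_T = Σnᵢ = 5.18 + X.
K_p = p_M^2 / (p_Q) with p_i = (n_i/n_T)·P.
At X = 0.402: the mole-fraction product g(X) = Π y_i^ν_i = 0.1937. Since K_p = g(X)·P^{1}, P = (K_p/g)^(1/1) = (59.2/0.1937)^(1/1) = 306 kPa.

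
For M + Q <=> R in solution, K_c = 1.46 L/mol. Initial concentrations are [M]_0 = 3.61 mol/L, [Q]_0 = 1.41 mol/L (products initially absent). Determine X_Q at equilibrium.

Let X = conversion of Q; extent ξ = 1.41·X mol/L.
Concentrations: [M] = 3.61 − 1.41X; [Q] = 1.41 − 1.41X; [R] = 1.41X.
K_c = [R] / ([M] [Q]).
Solving K_c = 1.46 for X ∈ (0,1): X = 0.785.

X = 0.785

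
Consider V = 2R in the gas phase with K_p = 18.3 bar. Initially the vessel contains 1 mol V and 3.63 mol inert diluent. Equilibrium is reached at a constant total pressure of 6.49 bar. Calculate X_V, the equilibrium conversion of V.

Let X = conversion of V (basis 1 mol V); extent of reaction ξ = X.
Moles: n_V = 1 − X; n_R = 2X; n_I = 3.63 (inert).
n_T = Σnᵢ = 4.63 + X.
Mole fractions y_i = n_i/n_T; K_p = p_R^2 / (p_V) with p_i = y_i·P.
Setting this equal to 18.3 bar and taking the physical root (0 < X < 1) gives X = 0.824.

X = 0.824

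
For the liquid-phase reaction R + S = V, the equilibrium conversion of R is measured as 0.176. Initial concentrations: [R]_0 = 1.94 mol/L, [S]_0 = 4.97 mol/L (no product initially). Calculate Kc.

Kc = 0.0461 L/mol

Let X = conversion of R.
Concentrations: [R] = 1.94 − 1.94X; [S] = 4.97 − 1.94X; [V] = 1.94X.
At X = 0.176: [R] = 1.6, [S] = 4.63, [V] = 0.341.
Kc = [V] / ([R] [S]) = 0.0461 L/mol.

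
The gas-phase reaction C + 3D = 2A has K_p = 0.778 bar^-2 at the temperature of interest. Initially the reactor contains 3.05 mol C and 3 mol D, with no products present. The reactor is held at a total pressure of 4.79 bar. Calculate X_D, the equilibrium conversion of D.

Take 3 mol D as basis and let X be its fractional conversion, so ξ = X.
Species balance: n_C = 3.05 − X; n_D = 3 − 3X; n_A = 2X.
n_T = Σnᵢ = 6.05 − 2X.
Mole fractions y_i = n_i/n_T; K_p = p_A^2 / (p_C p_D^3) with p_i = y_i·P.
Setting this equal to 0.778 bar^-2 and taking the physical root (0 < X < 1) gives X = 0.673.

X = 0.673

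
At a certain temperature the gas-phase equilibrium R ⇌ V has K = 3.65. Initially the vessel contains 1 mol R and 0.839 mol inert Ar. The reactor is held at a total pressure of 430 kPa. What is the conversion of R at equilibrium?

Let X = conversion of R (basis 1 mol R); extent of reaction ξ = X.
Mole table: n_R = 1 − X; n_V = X; n_I = 0.839 (inert).
n_T stays at 1.84 (no change in mole number).
y_i = n_i/n_T, p_i = y_i·P. K = p_V / (p_R).
This yields a degree-1 equation in X; solving on (0,1), X = 0.785.

X = 0.785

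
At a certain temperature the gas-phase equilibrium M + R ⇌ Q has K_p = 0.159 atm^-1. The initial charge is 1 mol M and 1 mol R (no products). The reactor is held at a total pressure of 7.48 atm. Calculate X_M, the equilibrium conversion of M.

Let X = conversion of M (basis 1 mol M); extent of reaction ξ = X.
Moles: n_M = 1 − X; n_R = 1 − X; n_Q = X.
Total moles n_T = 2 − X.
With p_i = (n_i/n_T)P, K_p = p_Q / (p_M p_R).
Substituting and setting equal to 0.159 atm^-1 gives a polynomial in X; the root in (0,1) is X = 0.324.

X = 0.324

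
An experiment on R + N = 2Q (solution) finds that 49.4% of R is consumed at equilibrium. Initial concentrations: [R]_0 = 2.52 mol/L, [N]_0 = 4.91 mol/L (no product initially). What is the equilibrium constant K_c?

Let X = conversion of R.
Concentrations: [R] = 2.52 − 2.52X; [N] = 4.91 − 2.52X; [Q] = 5.04X.
At X = 0.494: [R] = 1.28, [N] = 3.67, [Q] = 2.49.
K_c = [Q]^2 / ([R] [N]) = 1.33.

K_c = 1.33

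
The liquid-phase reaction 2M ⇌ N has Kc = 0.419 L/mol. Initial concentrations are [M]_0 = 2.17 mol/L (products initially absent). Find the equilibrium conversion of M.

X = 0.484

Let X = conversion of M; extent ξ = 2.17X/2 mol/L.
Concentrations: [M] = 2.17 − 2.17X; [N] = 1.08X.
Kc = [N] / ([M]^2).
Setting equal to 0.419 and solving for X on (0,1) gives X = 0.484.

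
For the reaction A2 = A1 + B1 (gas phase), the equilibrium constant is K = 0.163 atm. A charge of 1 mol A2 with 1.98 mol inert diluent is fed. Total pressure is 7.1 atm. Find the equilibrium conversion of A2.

X = 0.237

Basis: 1 mol A2 initially; let X = conversion of A2. Extent ξ = X.
Moles: n_A2 = 1 − X; n_A1 = X; n_B1 = X; n_I = 1.98 (inert).
n_T = Σnᵢ = 2.98 + X.
Mole fractions y_i = n_i/n_T; K = p_A1 p_B1 / (p_A2) with p_i = y_i·P.
This yields a degree-2 equation in X; solving on (0,1), X = 0.237.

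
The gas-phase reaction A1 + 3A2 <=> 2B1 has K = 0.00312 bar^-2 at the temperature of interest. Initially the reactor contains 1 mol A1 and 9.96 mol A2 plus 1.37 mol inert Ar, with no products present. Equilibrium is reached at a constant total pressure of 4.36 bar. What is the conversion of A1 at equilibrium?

X = 0.249

Take 1 mol A1 as basis and let X be its fractional conversion, so ξ = X.
Moles: n_A1 = 1 − X; n_A2 = 9.96 − 3X; n_B1 = 2X; n_I = 1.37 (inert).
n_T = Σnᵢ = 12.3 − 2X.
y_i = n_i/n_T, p_i = y_i·P. K = p_B1^2 / (p_A1 p_A2^3).
Equating to 0.00312 bar^-2 and solving on 0 < X < 1: X = 0.249.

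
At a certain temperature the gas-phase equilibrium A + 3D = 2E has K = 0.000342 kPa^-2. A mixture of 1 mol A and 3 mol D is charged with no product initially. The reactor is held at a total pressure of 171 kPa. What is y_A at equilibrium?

Let X = conversion of A (basis 1 mol A); extent of reaction ξ = X.
Mole table: n_A = 1 − X; n_D = 3 − 3X; n_E = 2X.
Total moles n_T = 4 − 2X.
Mole fractions y_i = n_i/n_T; K = p_E^2 / (p_A p_D^3) with p_i = y_i·P.
Equating to 0.000342 kPa^-2 and solving on 0 < X < 1: X = 0.558.
Then n_A = 0.442, n_T = 2.88, so y_A = 0.153.

y_A = 0.153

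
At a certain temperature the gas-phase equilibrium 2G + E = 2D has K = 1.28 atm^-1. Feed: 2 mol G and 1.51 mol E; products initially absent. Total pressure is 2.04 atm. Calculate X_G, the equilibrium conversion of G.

Basis: 2 mol G initially; let X = conversion of G. Extent ξ = X.
Mole table: n_G = 2 − 2X; n_E = 1.51 − X; n_D = 2X.
Total moles n_T = 3.51 − X.
Mole fractions y_i = n_i/n_T; K = p_D^2 / (p_G^2 p_E) with p_i = y_i·P.
Setting this equal to 1.28 atm^-1 and taking the physical root (0 < X < 1) gives X = 0.485.

X = 0.485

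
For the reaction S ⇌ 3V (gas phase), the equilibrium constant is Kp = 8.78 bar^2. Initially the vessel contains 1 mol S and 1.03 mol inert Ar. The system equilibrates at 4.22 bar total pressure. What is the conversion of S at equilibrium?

X = 0.442

Basis: 1 mol S initially; let X = conversion of S. Extent ξ = X.
Mole table: n_S = 1 − X; n_V = 3X; n_I = 1.03 (inert).
n_T = Σnᵢ = 2.03 + 2X.
With p_i = (n_i/n_T)P, Kp = p_V^3 / (p_S).
Equating to 8.78 bar^2 and solving on 0 < X < 1: X = 0.442.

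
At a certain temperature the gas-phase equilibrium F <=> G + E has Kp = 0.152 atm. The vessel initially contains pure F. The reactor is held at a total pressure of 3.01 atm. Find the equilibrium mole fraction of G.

y_G = 0.180

Basis: 1 mol F initially; let X = conversion of F. Extent ξ = X.
Mole table: n_F = 1 − X; n_G = X; n_E = X.
n_T = Σnᵢ = 1 + X.
Mole fractions y_i = n_i/n_T; Kp = p_G p_E / (p_F) with p_i = y_i·P.
Equating to 0.152 atm and solving on 0 < X < 1: X = 0.219.
Then n_G = 0.219, n_T = 1.22, so y_G = 0.180.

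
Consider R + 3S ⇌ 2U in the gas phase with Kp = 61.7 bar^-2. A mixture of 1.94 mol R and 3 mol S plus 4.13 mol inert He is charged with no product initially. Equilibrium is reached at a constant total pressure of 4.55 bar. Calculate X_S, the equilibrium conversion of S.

X = 0.840

Basis: 3 mol S initially; let X = conversion of S. Extent ξ = X.
Species balance: n_R = 1.94 − X; n_S = 3 − 3X; n_U = 2X; n_I = 4.13 (inert).
n_T = Σnᵢ = 9.07 − 2X.
Mole fractions y_i = n_i/n_T; Kp = p_U^2 / (p_R p_S^3) with p_i = y_i·P.
This yields a degree-4 equation in X; solving on (0,1), X = 0.840.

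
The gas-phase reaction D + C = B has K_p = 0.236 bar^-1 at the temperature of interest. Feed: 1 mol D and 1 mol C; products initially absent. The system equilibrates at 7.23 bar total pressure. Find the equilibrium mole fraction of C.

Take 1 mol D as basis and let X be its fractional conversion, so ξ = X.
At extent ξ: n_D = 1 − X; n_C = 1 − X; n_B = X.
n_T = Σnᵢ = 2 − X.
y_i = n_i/n_T, p_i = y_i·P. K_p = p_B / (p_D p_C).
This yields a degree-2 equation in X; solving on (0,1), X = 0.392.
Then n_C = 0.608, n_T = 1.61, so y_C = 0.378.

y_C = 0.378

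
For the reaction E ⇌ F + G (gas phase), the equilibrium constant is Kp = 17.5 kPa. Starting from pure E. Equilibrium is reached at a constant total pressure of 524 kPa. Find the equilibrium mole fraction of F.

y_F = 0.152

Let X = conversion of E (basis 1 mol E); extent of reaction ξ = X.
Mole table: n_E = 1 − X; n_F = X; n_G = X.
Summing: n_T = 1 + X.
With p_i = (n_i/n_T)P, Kp = p_F p_G / (p_E).
Setting this equal to 17.5 kPa and taking the physical root (0 < X < 1) gives X = 0.180.
Then n_F = 0.18, n_T = 1.18, so y_F = 0.152.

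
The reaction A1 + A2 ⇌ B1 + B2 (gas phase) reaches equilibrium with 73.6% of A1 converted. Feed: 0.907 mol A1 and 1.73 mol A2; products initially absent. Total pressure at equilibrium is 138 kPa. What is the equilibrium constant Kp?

Take 0.907 mol A1 as basis and let X be its fractional conversion, so ξ = 0.907X.
Moles: n_A1 = 0.907 − 0.907X; n_A2 = 1.73 − 0.907X; n_B1 = 0.907X; n_B2 = 0.907X.
n_T stays at 2.64 (no change in mole number).
At X = 0.736: n_A1 = 0.239, n_A2 = 1.06, n_B1 = 0.668, n_B2 = 0.668, n_T = 2.64.
p_i = (n_i/n_T)·P. Kp = p_B1 p_B2 / (p_A1 p_A2) = 1.75.

Kp = 1.75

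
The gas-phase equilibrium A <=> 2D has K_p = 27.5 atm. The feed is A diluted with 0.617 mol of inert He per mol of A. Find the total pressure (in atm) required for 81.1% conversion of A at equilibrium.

P = 4.8 atm

Basis: 1 mol A initially; let X = conversion of A. Extent ξ = X.
At extent ξ: n_A = 1 − X; n_D = 2X; n_I = 0.617 (inert).
Total moles n_T = 1.62 + X.
K_p = p_D^2 / (p_A) with p_i = (n_i/n_T)·P.
At X = 0.811: the mole-fraction product g(X) = Π y_i^ν_i = 5.733. Since K_p = g(X)·P^{1}, P = (K_p/g)^(1/1) = (27.5/5.733)^(1/1) = 4.8 atm.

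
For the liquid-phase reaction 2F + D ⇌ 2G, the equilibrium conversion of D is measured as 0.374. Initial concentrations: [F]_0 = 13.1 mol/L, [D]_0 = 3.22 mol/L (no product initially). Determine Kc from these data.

Let X = conversion of D.
Concentrations: [F] = 13.1 − 6.44X; [D] = 3.22 − 3.22X; [G] = 6.44X.
At X = 0.374: [F] = 10.7, [D] = 2.02, [G] = 2.41.
Kc = [G]^2 / ([F]^2 [D]) = 0.0252 L/mol.

Kc = 0.0252 L/mol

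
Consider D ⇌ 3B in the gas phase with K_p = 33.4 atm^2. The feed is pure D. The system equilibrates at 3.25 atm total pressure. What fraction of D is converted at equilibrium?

Basis: 1 mol D initially; let X = conversion of D. Extent ξ = X.
Mole table: n_D = 1 − X; n_B = 3X.
n_T = Σnᵢ = 1 + 2X.
With p_i = (n_i/n_T)P, K_p = p_B^3 / (p_D).
This yields a degree-3 equation in X; solving on (0,1), X = 0.609.

X = 0.609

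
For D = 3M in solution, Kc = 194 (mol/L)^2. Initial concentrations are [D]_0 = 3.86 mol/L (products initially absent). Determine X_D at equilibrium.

X = 0.585

Let X = conversion of D; extent ξ = 3.86·X mol/L.
Concentrations: [D] = 3.86 − 3.86X; [M] = 11.6X.
Kc = [M]^3 / ([D]).
Equating to 194 (mol/L)^2: the physical root is X = 0.585.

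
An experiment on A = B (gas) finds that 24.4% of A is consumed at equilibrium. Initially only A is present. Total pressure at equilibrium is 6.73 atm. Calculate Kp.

Kp = 0.323

Basis: 1 mol A initially; let X = conversion of A. Extent ξ = X.
Moles: n_A = 1 − X; n_B = X.
n_T stays at 1 (no change in mole number).
At X = 0.244: n_A = 0.756, n_B = 0.244, n_T = 1.
p_i = (n_i/n_T)·P. Kp = p_B / (p_A) = 0.323.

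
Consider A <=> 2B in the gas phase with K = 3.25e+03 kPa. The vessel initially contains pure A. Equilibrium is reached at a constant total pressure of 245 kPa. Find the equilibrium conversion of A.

X = 0.877

Let X = conversion of A (basis 1 mol A); extent of reaction ξ = X.
Mole table: n_A = 1 − X; n_B = 2X.
Summing: n_T = 1 + X.
y_i = n_i/n_T, p_i = y_i·P. K = p_B^2 / (p_A).
This yields a degree-2 equation in X; solving on (0,1), X = 0.877.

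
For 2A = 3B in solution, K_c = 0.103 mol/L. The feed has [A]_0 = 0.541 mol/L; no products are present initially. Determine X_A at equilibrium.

X = 0.302

Let X = conversion of A; extent ξ = 0.541X/2 mol/L.
Concentrations: [A] = 0.541 − 0.541X; [B] = 0.812X.
K_c = [B]^3 / ([A]^2).
Setting equal to 0.103 and solving for X on (0,1) gives X = 0.302.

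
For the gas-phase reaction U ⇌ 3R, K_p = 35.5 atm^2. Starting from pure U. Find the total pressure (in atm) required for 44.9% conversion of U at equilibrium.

Take 1 mol U as basis and let X be its fractional conversion, so ξ = X.
Moles: n_U = 1 − X; n_R = 3X.
Total moles n_T = 1 + 2X.
K_p = p_R^3 / (p_U) with p_i = (n_i/n_T)·P.
At X = 0.449: the mole-fraction product g(X) = Π y_i^ν_i = 1.231. Since K_p = g(X)·P^{2}, P = (K_p/g)^(1/2) = (35.5/1.231)^(1/2) = 5.37 atm.

P = 5.37 atm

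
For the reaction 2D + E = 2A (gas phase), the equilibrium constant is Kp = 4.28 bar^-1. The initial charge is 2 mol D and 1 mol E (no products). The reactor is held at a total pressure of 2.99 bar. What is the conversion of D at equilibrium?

X = 0.595

Let X = conversion of D (basis 2 mol D); extent of reaction ξ = X.
Species balance: n_D = 2 − 2X; n_E = 1 − X; n_A = 2X.
n_T = Σnᵢ = 3 − X.
With p_i = (n_i/n_T)P, Kp = p_A^2 / (p_D^2 p_E).
Substituting and setting equal to 4.28 bar^-1 gives a polynomial in X; the root in (0,1) is X = 0.595.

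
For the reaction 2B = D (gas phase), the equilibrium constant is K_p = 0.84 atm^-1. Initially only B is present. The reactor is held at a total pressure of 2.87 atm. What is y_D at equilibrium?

Basis: 1 mol B initially; let X = conversion of B. Extent ξ = 0.5X.
Mole table: n_B = 1 − X; n_D = 0.5X.
Total moles n_T = 1 − 0.5X.
With p_i = (n_i/n_T)P, K_p = p_D / (p_B^2).
This yields a degree-2 equation in X; solving on (0,1), X = 0.693.
Then n_D = 0.347, n_T = 0.653, so y_D = 0.531.

y_D = 0.531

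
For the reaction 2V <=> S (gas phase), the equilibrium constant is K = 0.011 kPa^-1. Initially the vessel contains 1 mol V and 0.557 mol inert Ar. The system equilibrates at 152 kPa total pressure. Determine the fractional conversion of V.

X = 0.543

Basis: 1 mol V initially; let X = conversion of V. Extent ξ = 0.5X.
Species balance: n_V = 1 − X; n_S = 0.5X; n_I = 0.557 (inert).
n_T = Σnᵢ = 1.56 − 0.5X.
y_i = n_i/n_T, p_i = y_i·P. K = p_S / (p_V^2).
Substituting and setting equal to 0.011 kPa^-1 gives a polynomial in X; the root in (0,1) is X = 0.543.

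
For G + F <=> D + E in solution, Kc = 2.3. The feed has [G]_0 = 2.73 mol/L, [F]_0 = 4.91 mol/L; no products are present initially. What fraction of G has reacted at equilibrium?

X = 0.759

Let X = conversion of G; extent ξ = 2.73·X mol/L.
Concentrations: [G] = 2.73 − 2.73X; [F] = 4.91 − 2.73X; [D] = 2.73X; [E] = 2.73X.
Kc = [D] [E] / ([G] [F]).
This equals 2.3 at X = 0.759 (the root in 0 < X < 1).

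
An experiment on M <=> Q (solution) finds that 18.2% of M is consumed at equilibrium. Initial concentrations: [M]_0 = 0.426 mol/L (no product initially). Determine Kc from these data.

Let X = conversion of M.
Concentrations: [M] = 0.426 − 0.426X; [Q] = 0.426X.
At X = 0.182: [M] = 0.348, [Q] = 0.0775.
Kc = [Q] / ([M]) = 0.222.

Kc = 0.222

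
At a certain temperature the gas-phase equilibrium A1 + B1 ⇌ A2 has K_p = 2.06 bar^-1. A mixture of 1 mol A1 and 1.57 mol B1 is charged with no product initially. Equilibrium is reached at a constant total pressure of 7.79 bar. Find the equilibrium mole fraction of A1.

y_A1 = 0.077

Take 1 mol A1 as basis and let X be its fractional conversion, so ξ = X.
At extent ξ: n_A1 = 1 − X; n_B1 = 1.57 − X; n_A2 = X.
Total moles n_T = 2.57 − X.
y_i = n_i/n_T, p_i = y_i·P. K_p = p_A2 / (p_A1 p_B1).
Setting this equal to 2.06 bar^-1 and taking the physical root (0 < X < 1) gives X = 0.869.
Then n_A1 = 0.131, n_T = 1.7, so y_A1 = 0.077.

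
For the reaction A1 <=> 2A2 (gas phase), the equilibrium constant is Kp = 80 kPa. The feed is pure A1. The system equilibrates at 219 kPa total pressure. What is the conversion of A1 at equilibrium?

X = 0.289

Basis: 1 mol A1 initially; let X = conversion of A1. Extent ξ = X.
Moles: n_A1 = 1 − X; n_A2 = 2X.
Summing: n_T = 1 + X.
Mole fractions y_i = n_i/n_T; Kp = p_A2^2 / (p_A1) with p_i = y_i·P.
Equating to 80 kPa and solving on 0 < X < 1: X = 0.289.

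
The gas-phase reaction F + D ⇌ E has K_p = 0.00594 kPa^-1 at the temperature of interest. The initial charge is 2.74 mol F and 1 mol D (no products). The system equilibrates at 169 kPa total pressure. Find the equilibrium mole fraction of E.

y_E = 0.124

Take 1 mol D as basis and let X be its fractional conversion, so ξ = X.
Mole table: n_F = 2.74 − X; n_D = 1 − X; n_E = X.
Summing: n_T = 3.74 − X.
Mole fractions y_i = n_i/n_T; K_p = p_E / (p_F p_D) with p_i = y_i·P.
Setting this equal to 0.00594 kPa^-1 and taking the physical root (0 < X < 1) gives X = 0.413.
Then n_E = 0.413, n_T = 3.33, so y_E = 0.124.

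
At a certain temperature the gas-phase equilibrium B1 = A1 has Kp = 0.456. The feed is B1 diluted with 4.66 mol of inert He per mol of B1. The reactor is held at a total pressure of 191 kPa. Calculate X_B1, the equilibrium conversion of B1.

X = 0.313

Basis: 1 mol B1 initially; let X = conversion of B1. Extent ξ = X.
Species balance: n_B1 = 1 − X; n_A1 = X; n_I = 4.66 (inert).
Total moles n_T = 5.66 (Δν = 0, constant).
With p_i = (n_i/n_T)P, Kp = p_A1 / (p_B1).
Setting this equal to 0.456 and taking the physical root (0 < X < 1) gives X = 0.313.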